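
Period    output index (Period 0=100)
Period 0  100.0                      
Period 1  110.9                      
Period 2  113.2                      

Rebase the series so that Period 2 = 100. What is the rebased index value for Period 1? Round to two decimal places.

97.97

Rebased(Period 1) = 110.9 / 113.2 × 100 = 97.9682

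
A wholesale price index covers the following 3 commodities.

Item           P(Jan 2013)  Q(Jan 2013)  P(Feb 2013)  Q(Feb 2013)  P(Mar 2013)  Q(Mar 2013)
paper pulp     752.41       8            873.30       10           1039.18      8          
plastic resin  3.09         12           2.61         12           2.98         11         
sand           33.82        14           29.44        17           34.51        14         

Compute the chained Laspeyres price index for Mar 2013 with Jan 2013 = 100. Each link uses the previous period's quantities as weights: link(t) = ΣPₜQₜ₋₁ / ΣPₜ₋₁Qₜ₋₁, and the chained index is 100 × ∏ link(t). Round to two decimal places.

Link Jan 2013→Feb 2013:
ΣP(Feb 2013)Q(Jan 2013) = 873.30×8 + 2.61×12 + 29.44×14 = 6986.4 + 31.32 + 412.16 = 7429.88
ΣP(Jan 2013)Q(Jan 2013) = 752.41×8 + 3.09×12 + 33.82×14 = 6019.28 + 37.08 + 473.48 = 6529.84
link = 7429.88/6529.84 = 1.137835
Link Feb 2013→Mar 2013:
ΣP(Mar 2013)Q(Feb 2013) = 1039.18×10 + 2.98×12 + 34.51×17 = 10391.8 + 35.76 + 586.67 = 11014.23
ΣP(Feb 2013)Q(Feb 2013) = 873.30×10 + 2.61×12 + 29.44×17 = 8733 + 31.32 + 500.48 = 9264.8
link = 11014.23/9264.8 = 1.188825
Chained index = 100 × 1.137835 × 1.188825 = 135.2687

135.27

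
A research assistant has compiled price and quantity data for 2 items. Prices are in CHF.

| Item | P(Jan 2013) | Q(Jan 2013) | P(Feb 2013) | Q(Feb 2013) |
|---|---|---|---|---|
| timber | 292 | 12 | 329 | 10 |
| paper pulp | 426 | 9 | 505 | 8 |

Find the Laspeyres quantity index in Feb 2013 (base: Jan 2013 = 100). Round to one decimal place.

86.2

Laspeyres quantity index uses base-period prices as weights.
ΣP(Jan 2013)·Q(Feb 2013) = 292×10 + 426×8 = 2920 + 3408 = 6328
ΣP(Jan 2013)·Q(Jan 2013) = 292×12 + 426×9 = 3504 + 3834 = 7338
Index = 6328 / 7338 × 100 = 86.2360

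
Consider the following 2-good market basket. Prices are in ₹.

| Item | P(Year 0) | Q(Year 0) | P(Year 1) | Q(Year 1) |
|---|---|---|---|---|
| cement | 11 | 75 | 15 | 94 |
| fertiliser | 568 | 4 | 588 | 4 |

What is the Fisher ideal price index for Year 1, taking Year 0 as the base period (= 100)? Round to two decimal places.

113.03

Laspeyres component (base-period weights):
ΣP(Year 1)Q(Year 0) = 15×75 + 588×4 = 1125 + 2352 = 3477
ΣP(Year 0)Q(Year 0) = 11×75 + 568×4 = 825 + 2272 = 3097
L = 3477 / 3097 × 100 = 112.2699
Paasche component (current-period weights):
ΣP(Year 1)Q(Year 1) = 15×94 + 588×4 = 1410 + 2352 = 3762
ΣP(Year 0)Q(Year 1) = 11×94 + 568×4 = 1034 + 2272 = 3306
P = 3762 / 3306 × 100 = 113.7931
Fisher = √(L × P) = √(112.2699 × 113.7931) = 113.0290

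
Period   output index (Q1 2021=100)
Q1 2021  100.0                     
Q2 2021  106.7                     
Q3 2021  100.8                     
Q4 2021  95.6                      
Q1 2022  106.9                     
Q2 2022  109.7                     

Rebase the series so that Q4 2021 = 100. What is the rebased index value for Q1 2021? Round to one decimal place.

Rebased(Q1 2021) = 100.0 / 95.6 × 100 = 104.6025

104.6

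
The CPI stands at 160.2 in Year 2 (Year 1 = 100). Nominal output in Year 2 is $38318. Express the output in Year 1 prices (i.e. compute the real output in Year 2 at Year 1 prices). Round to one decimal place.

23918.9

Real = Nominal ÷ (Index/100) = 38318 ÷ (160.2/100)
     = 38318 ÷ 1.602 = 23918.8514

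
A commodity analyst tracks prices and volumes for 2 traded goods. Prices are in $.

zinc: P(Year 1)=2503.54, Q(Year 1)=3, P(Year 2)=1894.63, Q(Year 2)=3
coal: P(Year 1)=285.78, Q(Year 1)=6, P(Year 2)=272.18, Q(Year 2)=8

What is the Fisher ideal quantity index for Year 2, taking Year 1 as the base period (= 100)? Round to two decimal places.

Laspeyres component (base-period weights):
ΣP(Year 1)Q(Year 2) = 2503.54×3 + 285.78×8 = 7510.62 + 2286.24 = 9796.86
ΣP(Year 1)Q(Year 1) = 2503.54×3 + 285.78×6 = 7510.62 + 1714.68 = 9225.3
L = 9796.86 / 9225.3 × 100 = 106.1956
Paasche component (current-period weights):
ΣP(Year 2)Q(Year 2) = 1894.63×3 + 272.18×8 = 5683.89 + 2177.44 = 7861.33
ΣP(Year 2)Q(Year 1) = 1894.63×3 + 272.18×6 = 5683.89 + 1633.08 = 7316.97
P = 7861.33 / 7316.97 × 100 = 107.4397
Fisher = √(L × P) = √(106.1956 × 107.4397) = 106.8158

106.82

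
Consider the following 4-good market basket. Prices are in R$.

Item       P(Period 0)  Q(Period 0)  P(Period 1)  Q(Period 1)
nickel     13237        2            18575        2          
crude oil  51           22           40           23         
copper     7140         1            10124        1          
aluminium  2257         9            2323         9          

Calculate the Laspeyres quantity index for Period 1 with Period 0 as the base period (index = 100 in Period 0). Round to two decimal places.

Laspeyres quantity index uses base-period prices as weights.
ΣP(Period 0)·Q(Period 1) = 13237×2 + 51×23 + 7140×1 + 2257×9 = 26474 + 1173 + 7140 + 20313 = 55100
ΣP(Period 0)·Q(Period 0) = 13237×2 + 51×22 + 7140×1 + 2257×9 = 26474 + 1122 + 7140 + 20313 = 55049
Index = 55100 / 55049 × 100 = 100.0926

100.09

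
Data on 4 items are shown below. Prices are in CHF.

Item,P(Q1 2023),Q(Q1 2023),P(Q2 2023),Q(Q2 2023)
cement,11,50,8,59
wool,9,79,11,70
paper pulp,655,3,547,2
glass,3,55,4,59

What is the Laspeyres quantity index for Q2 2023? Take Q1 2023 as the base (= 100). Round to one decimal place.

81.6

Laspeyres quantity index uses base-period prices as weights.
ΣP(Q1 2023)·Q(Q2 2023) = 11×59 + 9×70 + 655×2 + 3×59 = 649 + 630 + 1310 + 177 = 2766
ΣP(Q1 2023)·Q(Q1 2023) = 11×50 + 9×79 + 655×3 + 3×55 = 550 + 711 + 1965 + 165 = 3391
Index = 2766 / 3391 × 100 = 81.5689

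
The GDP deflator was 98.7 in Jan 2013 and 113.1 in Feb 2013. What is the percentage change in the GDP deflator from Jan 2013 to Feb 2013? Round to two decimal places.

14.59%

Change = (113.1 − 98.7) / 98.7 × 100
       = 14.4 / 98.7 × 100 = 14.5897%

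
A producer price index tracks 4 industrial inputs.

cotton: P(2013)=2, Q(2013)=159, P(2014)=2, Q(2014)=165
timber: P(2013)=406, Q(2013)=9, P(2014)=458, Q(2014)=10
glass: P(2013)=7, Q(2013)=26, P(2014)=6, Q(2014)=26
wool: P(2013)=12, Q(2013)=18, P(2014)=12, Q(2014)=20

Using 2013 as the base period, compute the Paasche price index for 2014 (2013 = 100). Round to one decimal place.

110.3

Paasche price index uses current-period quantities as weights.
ΣP(2014)·Q(2014) = 2×165 + 458×10 + 6×26 + 12×20 = 330 + 4580 + 156 + 240 = 5306
ΣP(2013)·Q(2014) = 2×165 + 406×10 + 7×26 + 12×20 = 330 + 4060 + 182 + 240 = 4812
Index = 5306 / 4812 × 100 = 110.2660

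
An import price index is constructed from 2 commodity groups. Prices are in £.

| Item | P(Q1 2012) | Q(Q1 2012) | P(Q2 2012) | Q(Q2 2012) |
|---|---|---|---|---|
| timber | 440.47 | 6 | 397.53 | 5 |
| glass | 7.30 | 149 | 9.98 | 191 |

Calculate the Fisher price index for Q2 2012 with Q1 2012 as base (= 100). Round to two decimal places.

Laspeyres component (base-period weights):
ΣP(Q2 2012)Q(Q1 2012) = 397.53×6 + 9.98×149 = 2385.18 + 1487.02 = 3872.2
ΣP(Q1 2012)Q(Q1 2012) = 440.47×6 + 7.30×149 = 2642.82 + 1087.7 = 3730.52
L = 3872.2 / 3730.52 × 100 = 103.7979
Paasche component (current-period weights):
ΣP(Q2 2012)Q(Q2 2012) = 397.53×5 + 9.98×191 = 1987.65 + 1906.18 = 3893.83
ΣP(Q1 2012)Q(Q2 2012) = 440.47×5 + 7.30×191 = 2202.35 + 1394.3 = 3596.65
P = 3893.83 / 3596.65 × 100 = 108.2627
Fisher = √(L × P) = √(103.7979 × 108.2627) = 106.0068

106.01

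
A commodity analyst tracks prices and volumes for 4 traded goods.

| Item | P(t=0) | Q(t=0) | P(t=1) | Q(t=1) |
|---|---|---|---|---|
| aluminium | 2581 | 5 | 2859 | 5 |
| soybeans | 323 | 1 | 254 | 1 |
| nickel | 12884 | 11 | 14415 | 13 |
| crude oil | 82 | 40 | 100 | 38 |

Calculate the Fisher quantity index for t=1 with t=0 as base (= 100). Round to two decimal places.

116.17

Laspeyres component (base-period weights):
ΣP(t=0)Q(t=1) = 2581×5 + 323×1 + 12884×13 + 82×38 = 12905 + 323 + 167492 + 3116 = 183836
ΣP(t=0)Q(t=0) = 2581×5 + 323×1 + 12884×11 + 82×40 = 12905 + 323 + 141724 + 3280 = 158232
L = 183836 / 158232 × 100 = 116.1813
Paasche component (current-period weights):
ΣP(t=1)Q(t=1) = 2859×5 + 254×1 + 14415×13 + 100×38 = 14295 + 254 + 187395 + 3800 = 205744
ΣP(t=1)Q(t=0) = 2859×5 + 254×1 + 14415×11 + 100×40 = 14295 + 254 + 158565 + 4000 = 177114
P = 205744 / 177114 × 100 = 116.1647
Fisher = √(L × P) = √(116.1813 × 116.1647) = 116.1730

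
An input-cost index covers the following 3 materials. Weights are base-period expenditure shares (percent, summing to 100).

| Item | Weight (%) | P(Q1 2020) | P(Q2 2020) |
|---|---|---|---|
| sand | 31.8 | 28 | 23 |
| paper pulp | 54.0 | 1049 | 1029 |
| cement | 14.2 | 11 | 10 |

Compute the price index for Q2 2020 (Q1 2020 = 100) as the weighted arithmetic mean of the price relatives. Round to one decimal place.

sand: 31.8 × (23/28) = 31.8 × 0.821429 = 26.1214
paper pulp: 54.0 × (1029/1049) = 54.0 × 0.980934 = 52.9704
cement: 14.2 × (10/11) = 14.2 × 0.909091 = 12.9091
Index = Σ wᵢ·(p₁ᵢ/p₀ᵢ) = 26.1214 + 52.9704 + 12.9091 = 92.0010

92.0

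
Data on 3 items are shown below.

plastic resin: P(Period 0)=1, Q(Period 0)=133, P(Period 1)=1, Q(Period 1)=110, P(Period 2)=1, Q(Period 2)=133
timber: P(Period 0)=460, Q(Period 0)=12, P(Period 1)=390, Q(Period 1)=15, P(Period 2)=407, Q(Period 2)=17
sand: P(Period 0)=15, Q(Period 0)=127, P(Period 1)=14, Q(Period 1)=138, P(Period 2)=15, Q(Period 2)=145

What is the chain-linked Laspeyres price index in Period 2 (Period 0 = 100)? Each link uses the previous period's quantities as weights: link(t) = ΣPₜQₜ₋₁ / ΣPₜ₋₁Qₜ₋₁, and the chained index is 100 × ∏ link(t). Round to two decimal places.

Link Period 0→Period 1:
ΣP(Period 1)Q(Period 0) = 1×133 + 390×12 + 14×127 = 133 + 4680 + 1778 = 6591
ΣP(Period 0)Q(Period 0) = 1×133 + 460×12 + 15×127 = 133 + 5520 + 1905 = 7558
link = 6591/7558 = 0.872056
Link Period 1→Period 2:
ΣP(Period 2)Q(Period 1) = 1×110 + 407×15 + 15×138 = 110 + 6105 + 2070 = 8285
ΣP(Period 1)Q(Period 1) = 1×110 + 390×15 + 14×138 = 110 + 5850 + 1932 = 7892
link = 8285/7892 = 1.049797
Chained index = 100 × 0.872056 × 1.049797 = 91.5482

91.55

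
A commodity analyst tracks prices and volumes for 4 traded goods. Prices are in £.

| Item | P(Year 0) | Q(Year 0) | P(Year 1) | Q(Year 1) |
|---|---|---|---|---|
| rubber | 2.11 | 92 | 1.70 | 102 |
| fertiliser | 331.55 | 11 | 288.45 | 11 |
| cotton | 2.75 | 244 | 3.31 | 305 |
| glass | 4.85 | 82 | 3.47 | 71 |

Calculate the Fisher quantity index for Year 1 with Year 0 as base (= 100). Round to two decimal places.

103.42

Laspeyres component (base-period weights):
ΣP(Year 0)Q(Year 1) = 2.11×102 + 331.55×11 + 2.75×305 + 4.85×71 = 215.22 + 3647.05 + 838.75 + 344.35 = 5045.37
ΣP(Year 0)Q(Year 0) = 2.11×92 + 331.55×11 + 2.75×244 + 4.85×82 = 194.12 + 3647.05 + 671 + 397.7 = 4909.87
L = 5045.37 / 4909.87 × 100 = 102.7597
Paasche component (current-period weights):
ΣP(Year 1)Q(Year 1) = 1.70×102 + 288.45×11 + 3.31×305 + 3.47×71 = 173.4 + 3172.95 + 1009.55 + 246.37 = 4602.27
ΣP(Year 1)Q(Year 0) = 1.70×92 + 288.45×11 + 3.31×244 + 3.47×82 = 156.4 + 3172.95 + 807.64 + 284.54 = 4421.53
P = 4602.27 / 4421.53 × 100 = 104.0877
Fisher = √(L × P) = √(102.7597 × 104.0877) = 103.4216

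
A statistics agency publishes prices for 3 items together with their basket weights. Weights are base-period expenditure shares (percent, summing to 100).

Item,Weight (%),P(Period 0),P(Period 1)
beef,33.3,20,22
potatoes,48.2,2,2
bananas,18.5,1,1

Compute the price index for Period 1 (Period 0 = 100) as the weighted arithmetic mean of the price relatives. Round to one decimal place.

beef: 33.3 × (22/20) = 33.3 × 1.100000 = 36.6300
potatoes: 48.2 × (2/2) = 48.2 × 1.000000 = 48.2000
bananas: 18.5 × (1/1) = 18.5 × 1.000000 = 18.5000
Index = Σ wᵢ·(p₁ᵢ/p₀ᵢ) = 36.6300 + 48.2000 + 18.5000 = 103.3300

103.3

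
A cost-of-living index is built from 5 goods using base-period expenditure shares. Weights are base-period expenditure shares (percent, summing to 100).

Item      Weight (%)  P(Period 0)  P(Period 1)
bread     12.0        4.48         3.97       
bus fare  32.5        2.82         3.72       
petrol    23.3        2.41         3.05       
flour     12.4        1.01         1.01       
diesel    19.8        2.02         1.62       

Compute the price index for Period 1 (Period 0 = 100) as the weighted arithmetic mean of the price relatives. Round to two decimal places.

111.27

bread: 12.0 × (3.97/4.48) = 12.0 × 0.886161 = 10.6339
bus fare: 32.5 × (3.72/2.82) = 32.5 × 1.319149 = 42.8723
petrol: 23.3 × (3.05/2.41) = 23.3 × 1.265560 = 29.4876
flour: 12.4 × (1.01/1.01) = 12.4 × 1.000000 = 12.4000
diesel: 19.8 × (1.62/2.02) = 19.8 × 0.801980 = 15.8792
Index = Σ wᵢ·(p₁ᵢ/p₀ᵢ) = 10.6339 + 42.8723 + 29.4876 + 12.4000 + 15.8792 = 111.2730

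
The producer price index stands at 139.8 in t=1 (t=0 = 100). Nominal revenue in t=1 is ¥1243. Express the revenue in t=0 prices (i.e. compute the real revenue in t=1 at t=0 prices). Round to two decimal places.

Real = Nominal ÷ (Index/100) = 1243 ÷ (139.8/100)
     = 1243 ÷ 1.398 = 889.1273

889.13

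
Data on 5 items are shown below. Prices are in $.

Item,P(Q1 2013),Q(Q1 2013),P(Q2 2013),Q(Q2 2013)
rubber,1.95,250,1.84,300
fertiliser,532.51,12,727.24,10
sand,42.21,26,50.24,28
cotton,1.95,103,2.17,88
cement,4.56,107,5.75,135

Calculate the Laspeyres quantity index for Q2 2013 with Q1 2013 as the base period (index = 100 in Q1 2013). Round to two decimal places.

Laspeyres quantity index uses base-period prices as weights.
ΣP(Q1 2013)·Q(Q2 2013) = 1.95×300 + 532.51×10 + 42.21×28 + 1.95×88 + 4.56×135 = 585 + 5325.1 + 1181.88 + 171.6 + 615.6 = 7879.18
ΣP(Q1 2013)·Q(Q1 2013) = 1.95×250 + 532.51×12 + 42.21×26 + 1.95×103 + 4.56×107 = 487.5 + 6390.12 + 1097.46 + 200.85 + 487.92 = 8663.85
Index = 7879.18 / 8663.85 × 100 = 90.9432

90.94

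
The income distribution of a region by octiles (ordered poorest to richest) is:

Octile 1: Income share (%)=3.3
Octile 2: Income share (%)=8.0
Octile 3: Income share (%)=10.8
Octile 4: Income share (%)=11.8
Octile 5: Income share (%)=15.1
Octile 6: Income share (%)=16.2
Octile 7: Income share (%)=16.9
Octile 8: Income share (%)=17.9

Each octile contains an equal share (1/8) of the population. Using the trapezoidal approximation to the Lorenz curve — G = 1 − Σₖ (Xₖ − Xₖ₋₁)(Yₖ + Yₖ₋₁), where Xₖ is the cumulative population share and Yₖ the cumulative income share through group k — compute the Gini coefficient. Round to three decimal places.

0.208

Cumulative income shares Yₖ: 0.0330, 0.1130, 0.2210, 0.3390, 0.4900, 0.6520, 0.8210, 1.0000
Σ (Xₖ−Xₖ₋₁)(Yₖ+Yₖ₋₁) = (1/8)(0.0330+0.0000) + (1/8)(0.1130+0.0330) + (1/8)(0.2210+0.1130) + (1/8)(0.3390+0.2210) + (1/8)(0.4900+0.3390) + (1/8)(0.6520+0.4900) + (1/8)(0.8210+0.6520) + (1/8)(1.0000+0.8210)
  = 0.0041 + 0.0183 + 0.0418 + 0.0700 + 0.1036 + 0.1427 + 0.1841 + 0.2276 = 0.7923
G = 1 − 0.7923 = 0.2077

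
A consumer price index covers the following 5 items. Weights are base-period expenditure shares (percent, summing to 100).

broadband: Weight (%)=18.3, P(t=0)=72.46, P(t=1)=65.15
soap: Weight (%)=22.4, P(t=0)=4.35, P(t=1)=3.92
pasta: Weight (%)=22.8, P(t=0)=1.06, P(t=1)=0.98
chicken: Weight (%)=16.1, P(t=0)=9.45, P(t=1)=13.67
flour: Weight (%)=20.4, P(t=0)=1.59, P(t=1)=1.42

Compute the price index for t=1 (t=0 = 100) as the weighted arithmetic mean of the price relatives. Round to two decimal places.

99.23

broadband: 18.3 × (65.15/72.46) = 18.3 × 0.899117 = 16.4538
soap: 22.4 × (3.92/4.35) = 22.4 × 0.901149 = 20.1857
pasta: 22.8 × (0.98/1.06) = 22.8 × 0.924528 = 21.0792
chicken: 16.1 × (13.67/9.45) = 16.1 × 1.446561 = 23.2896
flour: 20.4 × (1.42/1.59) = 20.4 × 0.893082 = 18.2189
Index = Σ wᵢ·(p₁ᵢ/p₀ᵢ) = 16.4538 + 20.1857 + 21.0792 + 23.2896 + 18.2189 = 99.2273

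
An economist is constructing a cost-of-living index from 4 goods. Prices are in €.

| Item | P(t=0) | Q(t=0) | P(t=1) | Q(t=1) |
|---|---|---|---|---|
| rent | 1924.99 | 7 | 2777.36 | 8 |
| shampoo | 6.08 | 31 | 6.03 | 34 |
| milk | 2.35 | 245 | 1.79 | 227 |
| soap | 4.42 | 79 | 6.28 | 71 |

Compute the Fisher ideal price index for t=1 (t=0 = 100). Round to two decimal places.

141.21

Laspeyres component (base-period weights):
ΣP(t=1)Q(t=0) = 2777.36×7 + 6.03×31 + 1.79×245 + 6.28×79 = 19441.52 + 186.93 + 438.55 + 496.12 = 20563.12
ΣP(t=0)Q(t=0) = 1924.99×7 + 6.08×31 + 2.35×245 + 4.42×79 = 13474.93 + 188.48 + 575.75 + 349.18 = 14588.34
L = 20563.12 / 14588.34 × 100 = 140.9559
Paasche component (current-period weights):
ΣP(t=1)Q(t=1) = 2777.36×8 + 6.03×34 + 1.79×227 + 6.28×71 = 22218.88 + 205.02 + 406.33 + 445.88 = 23276.11
ΣP(t=0)Q(t=1) = 1924.99×8 + 6.08×34 + 2.35×227 + 4.42×71 = 15399.92 + 206.72 + 533.45 + 313.82 = 16453.91
P = 23276.11 / 16453.91 × 100 = 141.4625
Fisher = √(L × P) = √(140.9559 × 141.4625) = 141.2089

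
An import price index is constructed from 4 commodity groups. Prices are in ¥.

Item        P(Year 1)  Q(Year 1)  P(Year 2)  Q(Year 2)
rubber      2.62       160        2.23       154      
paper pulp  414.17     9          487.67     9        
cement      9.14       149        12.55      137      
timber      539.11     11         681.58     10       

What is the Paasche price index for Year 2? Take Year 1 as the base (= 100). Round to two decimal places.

123.14

Paasche price index uses current-period quantities as weights.
ΣP(Year 2)·Q(Year 2) = 2.23×154 + 487.67×9 + 12.55×137 + 681.58×10 = 343.42 + 4389.03 + 1719.35 + 6815.8 = 13267.6
ΣP(Year 1)·Q(Year 2) = 2.62×154 + 414.17×9 + 9.14×137 + 539.11×10 = 403.48 + 3727.53 + 1252.18 + 5391.1 = 10774.29
Index = 13267.6 / 10774.29 × 100 = 123.1413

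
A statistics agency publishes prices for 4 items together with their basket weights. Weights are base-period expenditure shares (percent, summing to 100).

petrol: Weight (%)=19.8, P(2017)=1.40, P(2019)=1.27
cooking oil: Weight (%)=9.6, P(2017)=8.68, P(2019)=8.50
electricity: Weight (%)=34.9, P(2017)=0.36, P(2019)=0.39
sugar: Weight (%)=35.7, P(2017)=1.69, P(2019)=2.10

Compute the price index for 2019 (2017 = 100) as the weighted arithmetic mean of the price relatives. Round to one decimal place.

109.5

petrol: 19.8 × (1.27/1.40) = 19.8 × 0.907143 = 17.9614
cooking oil: 9.6 × (8.50/8.68) = 9.6 × 0.979263 = 9.4009
electricity: 34.9 × (0.39/0.36) = 34.9 × 1.083333 = 37.8083
sugar: 35.7 × (2.10/1.69) = 35.7 × 1.242604 = 44.3609
Index = Σ wᵢ·(p₁ᵢ/p₀ᵢ) = 17.9614 + 9.4009 + 37.8083 + 44.3609 = 109.5316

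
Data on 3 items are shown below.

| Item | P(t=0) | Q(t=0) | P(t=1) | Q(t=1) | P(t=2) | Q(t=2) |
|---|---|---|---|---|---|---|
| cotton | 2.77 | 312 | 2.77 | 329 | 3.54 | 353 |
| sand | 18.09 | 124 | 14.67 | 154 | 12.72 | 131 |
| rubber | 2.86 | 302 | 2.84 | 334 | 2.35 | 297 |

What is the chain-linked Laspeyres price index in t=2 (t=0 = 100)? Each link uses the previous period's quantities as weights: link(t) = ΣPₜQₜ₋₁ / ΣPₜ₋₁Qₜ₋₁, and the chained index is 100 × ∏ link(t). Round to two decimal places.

Link t=0→t=1:
ΣP(t=1)Q(t=0) = 2.77×312 + 14.67×124 + 2.84×302 = 864.24 + 1819.08 + 857.68 = 3541
ΣP(t=0)Q(t=0) = 2.77×312 + 18.09×124 + 2.86×302 = 864.24 + 2243.16 + 863.72 = 3971.12
link = 3541/3971.12 = 0.891688
Link t=1→t=2:
ΣP(t=2)Q(t=1) = 3.54×329 + 12.72×154 + 2.35×334 = 1164.66 + 1958.88 + 784.9 = 3908.44
ΣP(t=1)Q(t=1) = 2.77×329 + 14.67×154 + 2.84×334 = 911.33 + 2259.18 + 948.56 = 4119.07
link = 3908.44/4119.07 = 0.948865
Chained index = 100 × 0.891688 × 0.948865 = 84.6091

84.61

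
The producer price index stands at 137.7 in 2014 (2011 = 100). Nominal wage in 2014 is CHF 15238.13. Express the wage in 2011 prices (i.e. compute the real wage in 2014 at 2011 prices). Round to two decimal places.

Real = Nominal ÷ (Index/100) = 15238.13 ÷ (137.7/100)
     = 15238.13 ÷ 1.377 = 11066.1801

11066.18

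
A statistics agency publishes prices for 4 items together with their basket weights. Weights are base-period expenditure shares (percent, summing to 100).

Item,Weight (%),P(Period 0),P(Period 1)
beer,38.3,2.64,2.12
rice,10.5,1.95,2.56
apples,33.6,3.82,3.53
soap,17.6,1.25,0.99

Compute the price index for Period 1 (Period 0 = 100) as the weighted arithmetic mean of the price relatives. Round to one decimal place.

beer: 38.3 × (2.12/2.64) = 38.3 × 0.803030 = 30.7561
rice: 10.5 × (2.56/1.95) = 10.5 × 1.312821 = 13.7846
apples: 33.6 × (3.53/3.82) = 33.6 × 0.924084 = 31.0492
soap: 17.6 × (0.99/1.25) = 17.6 × 0.792000 = 13.9392
Index = Σ wᵢ·(p₁ᵢ/p₀ᵢ) = 30.7561 + 13.7846 + 31.0492 + 13.9392 = 89.5291

89.5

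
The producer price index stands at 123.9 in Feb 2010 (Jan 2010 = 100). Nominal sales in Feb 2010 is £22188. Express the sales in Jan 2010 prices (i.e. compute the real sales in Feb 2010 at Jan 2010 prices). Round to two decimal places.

Real = Nominal ÷ (Index/100) = 22188 ÷ (123.9/100)
     = 22188 ÷ 1.239 = 17907.9903

17907.99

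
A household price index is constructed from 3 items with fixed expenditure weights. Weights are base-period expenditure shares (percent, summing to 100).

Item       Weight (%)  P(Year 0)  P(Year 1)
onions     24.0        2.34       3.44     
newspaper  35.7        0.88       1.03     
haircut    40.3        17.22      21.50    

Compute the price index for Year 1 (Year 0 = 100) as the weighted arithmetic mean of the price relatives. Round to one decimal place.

127.4

onions: 24.0 × (3.44/2.34) = 24.0 × 1.470085 = 35.2821
newspaper: 35.7 × (1.03/0.88) = 35.7 × 1.170455 = 41.7852
haircut: 40.3 × (21.50/17.22) = 40.3 × 1.248548 = 50.3165
Index = Σ wᵢ·(p₁ᵢ/p₀ᵢ) = 35.2821 + 41.7852 + 50.3165 = 127.3838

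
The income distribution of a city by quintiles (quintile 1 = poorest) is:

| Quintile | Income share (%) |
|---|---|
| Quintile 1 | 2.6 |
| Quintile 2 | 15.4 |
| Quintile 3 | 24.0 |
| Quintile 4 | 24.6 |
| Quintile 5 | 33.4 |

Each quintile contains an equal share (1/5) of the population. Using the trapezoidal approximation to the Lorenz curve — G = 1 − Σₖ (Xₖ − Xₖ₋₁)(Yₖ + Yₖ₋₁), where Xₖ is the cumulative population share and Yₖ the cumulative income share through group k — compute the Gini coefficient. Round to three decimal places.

0.283

Cumulative income shares Yₖ: 0.0260, 0.1800, 0.4200, 0.6660, 1.0000
Σ (Xₖ−Xₖ₋₁)(Yₖ+Yₖ₋₁) = (1/5)(0.0260+0.0000) + (1/5)(0.1800+0.0260) + (1/5)(0.4200+0.1800) + (1/5)(0.6660+0.4200) + (1/5)(1.0000+0.6660)
  = 0.0052 + 0.0412 + 0.1200 + 0.2172 + 0.3332 = 0.7168
G = 1 − 0.7168 = 0.2832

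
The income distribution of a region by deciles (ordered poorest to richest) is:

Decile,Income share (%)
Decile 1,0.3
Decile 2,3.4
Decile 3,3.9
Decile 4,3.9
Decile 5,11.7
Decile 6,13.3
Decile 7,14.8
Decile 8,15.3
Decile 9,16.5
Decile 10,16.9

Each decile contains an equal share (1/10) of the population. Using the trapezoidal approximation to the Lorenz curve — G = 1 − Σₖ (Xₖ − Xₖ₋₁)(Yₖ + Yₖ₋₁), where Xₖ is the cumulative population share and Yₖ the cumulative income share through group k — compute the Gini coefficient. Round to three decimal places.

0.332

Cumulative income shares Yₖ: 0.0030, 0.0370, 0.0760, 0.1150, 0.2320, 0.3650, 0.5130, 0.6660, 0.8310, 1.0000
Σ (Xₖ−Xₖ₋₁)(Yₖ+Yₖ₋₁) = (1/10)(0.0030+0.0000) + (1/10)(0.0370+0.0030) + (1/10)(0.0760+0.0370) + (1/10)(0.1150+0.0760) + (1/10)(0.2320+0.1150) + (1/10)(0.3650+0.2320) + (1/10)(0.5130+0.3650) + (1/10)(0.6660+0.5130) + (1/10)(0.8310+0.6660) + (1/10)(1.0000+0.8310)
  = 0.0003 + 0.0040 + 0.0113 + 0.0191 + 0.0347 + 0.0597 + 0.0878 + 0.1179 + 0.1497 + 0.1831 = 0.6676
G = 1 − 0.6676 = 0.3324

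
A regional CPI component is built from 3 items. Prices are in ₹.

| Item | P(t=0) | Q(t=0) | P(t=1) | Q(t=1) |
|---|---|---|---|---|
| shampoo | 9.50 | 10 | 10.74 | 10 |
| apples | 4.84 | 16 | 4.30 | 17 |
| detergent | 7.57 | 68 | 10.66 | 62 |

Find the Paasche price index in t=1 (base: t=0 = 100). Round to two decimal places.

Paasche price index uses current-period quantities as weights.
ΣP(t=1)·Q(t=1) = 10.74×10 + 4.30×17 + 10.66×62 = 107.4 + 73.1 + 660.92 = 841.42
ΣP(t=0)·Q(t=1) = 9.50×10 + 4.84×17 + 7.57×62 = 95 + 82.28 + 469.34 = 646.62
Index = 841.42 / 646.62 × 100 = 130.1259

130.13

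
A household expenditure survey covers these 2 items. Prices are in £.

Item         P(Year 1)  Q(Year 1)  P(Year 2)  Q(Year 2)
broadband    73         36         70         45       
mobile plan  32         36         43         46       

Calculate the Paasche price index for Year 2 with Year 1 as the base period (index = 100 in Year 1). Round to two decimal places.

107.80

Paasche price index uses current-period quantities as weights.
ΣP(Year 2)·Q(Year 2) = 70×45 + 43×46 = 3150 + 1978 = 5128
ΣP(Year 1)·Q(Year 2) = 73×45 + 32×46 = 3285 + 1472 = 4757
Index = 5128 / 4757 × 100 = 107.7990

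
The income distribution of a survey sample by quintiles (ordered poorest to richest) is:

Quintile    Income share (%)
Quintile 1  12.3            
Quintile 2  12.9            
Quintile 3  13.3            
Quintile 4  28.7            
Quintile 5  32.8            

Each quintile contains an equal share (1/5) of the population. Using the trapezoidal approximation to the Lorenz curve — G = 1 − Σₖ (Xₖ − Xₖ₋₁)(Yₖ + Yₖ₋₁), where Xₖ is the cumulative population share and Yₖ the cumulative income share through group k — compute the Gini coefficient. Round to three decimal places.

Cumulative income shares Yₖ: 0.1230, 0.2520, 0.3850, 0.6720, 1.0000
Σ (Xₖ−Xₖ₋₁)(Yₖ+Yₖ₋₁) = (1/5)(0.1230+0.0000) + (1/5)(0.2520+0.1230) + (1/5)(0.3850+0.2520) + (1/5)(0.6720+0.3850) + (1/5)(1.0000+0.6720)
  = 0.0246 + 0.0750 + 0.1274 + 0.2114 + 0.3344 = 0.7728
G = 1 − 0.7728 = 0.2272

0.227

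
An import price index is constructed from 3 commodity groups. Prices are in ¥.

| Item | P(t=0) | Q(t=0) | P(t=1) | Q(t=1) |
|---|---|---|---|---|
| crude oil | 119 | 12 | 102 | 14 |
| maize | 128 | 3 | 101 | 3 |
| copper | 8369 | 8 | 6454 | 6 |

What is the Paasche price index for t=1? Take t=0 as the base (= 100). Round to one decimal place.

Paasche price index uses current-period quantities as weights.
ΣP(t=1)·Q(t=1) = 102×14 + 101×3 + 6454×6 = 1428 + 303 + 38724 = 40455
ΣP(t=0)·Q(t=1) = 119×14 + 128×3 + 8369×6 = 1666 + 384 + 50214 = 52264
Index = 40455 / 52264 × 100 = 77.4051

77.4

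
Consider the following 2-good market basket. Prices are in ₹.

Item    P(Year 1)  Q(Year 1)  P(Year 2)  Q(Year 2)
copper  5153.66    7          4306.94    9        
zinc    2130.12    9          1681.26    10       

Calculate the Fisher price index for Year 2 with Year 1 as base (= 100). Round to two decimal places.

82.03

Laspeyres component (base-period weights):
ΣP(Year 2)Q(Year 1) = 4306.94×7 + 1681.26×9 = 30148.58 + 15131.34 = 45279.92
ΣP(Year 1)Q(Year 1) = 5153.66×7 + 2130.12×9 = 36075.62 + 19171.08 = 55246.7
L = 45279.92 / 55246.7 × 100 = 81.9595
Paasche component (current-period weights):
ΣP(Year 2)Q(Year 2) = 4306.94×9 + 1681.26×10 = 38762.46 + 16812.6 = 55575.06
ΣP(Year 1)Q(Year 2) = 5153.66×9 + 2130.12×10 = 46382.94 + 21301.2 = 67684.14
P = 55575.06 / 67684.14 × 100 = 82.1094
Fisher = √(L × P) = √(81.9595 × 82.1094) = 82.0344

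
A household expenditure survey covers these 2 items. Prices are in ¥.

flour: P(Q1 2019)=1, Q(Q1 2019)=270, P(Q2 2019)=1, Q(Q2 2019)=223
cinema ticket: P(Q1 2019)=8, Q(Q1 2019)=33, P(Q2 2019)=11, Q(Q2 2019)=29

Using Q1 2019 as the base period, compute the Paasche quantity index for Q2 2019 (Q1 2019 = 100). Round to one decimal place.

85.6

Paasche quantity index uses current-period prices as weights.
ΣP(Q2 2019)·Q(Q2 2019) = 1×223 + 11×29 = 223 + 319 = 542
ΣP(Q2 2019)·Q(Q1 2019) = 1×270 + 11×33 = 270 + 363 = 633
Index = 542 / 633 × 100 = 85.6240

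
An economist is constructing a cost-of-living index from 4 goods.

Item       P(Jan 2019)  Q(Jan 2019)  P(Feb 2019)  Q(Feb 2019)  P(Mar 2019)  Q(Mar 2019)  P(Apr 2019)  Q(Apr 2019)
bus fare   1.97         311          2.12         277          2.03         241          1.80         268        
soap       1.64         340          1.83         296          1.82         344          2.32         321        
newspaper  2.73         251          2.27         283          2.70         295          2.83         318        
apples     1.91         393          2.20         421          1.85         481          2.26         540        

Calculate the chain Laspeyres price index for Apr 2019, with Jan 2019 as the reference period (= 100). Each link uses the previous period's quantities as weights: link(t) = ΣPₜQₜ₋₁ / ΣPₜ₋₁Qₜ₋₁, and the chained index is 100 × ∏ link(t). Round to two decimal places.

114.98

Link Jan 2019→Feb 2019:
ΣP(Feb 2019)Q(Jan 2019) = 2.12×311 + 1.83×340 + 2.27×251 + 2.20×393 = 659.32 + 622.2 + 569.77 + 864.6 = 2715.89
ΣP(Jan 2019)Q(Jan 2019) = 1.97×311 + 1.64×340 + 2.73×251 + 1.91×393 = 612.67 + 557.6 + 685.23 + 750.63 = 2606.13
link = 2715.89/2606.13 = 1.042116
Link Feb 2019→Mar 2019:
ΣP(Mar 2019)Q(Feb 2019) = 2.03×277 + 1.82×296 + 2.70×283 + 1.85×421 = 562.31 + 538.72 + 764.1 + 778.85 = 2643.98
ΣP(Feb 2019)Q(Feb 2019) = 2.12×277 + 1.83×296 + 2.27×283 + 2.20×421 = 587.24 + 541.68 + 642.41 + 926.2 = 2697.53
link = 2643.98/2697.53 = 0.980149
Link Mar 2019→Apr 2019:
ΣP(Apr 2019)Q(Mar 2019) = 1.80×241 + 2.32×344 + 2.83×295 + 2.26×481 = 433.8 + 798.08 + 834.85 + 1087.06 = 3153.79
ΣP(Mar 2019)Q(Mar 2019) = 2.03×241 + 1.82×344 + 2.70×295 + 1.85×481 = 489.23 + 626.08 + 796.5 + 889.85 = 2801.66
link = 3153.79/2801.66 = 1.125686
Chained index = 100 × 1.042116 × 0.980149 × 1.125686 = 114.9808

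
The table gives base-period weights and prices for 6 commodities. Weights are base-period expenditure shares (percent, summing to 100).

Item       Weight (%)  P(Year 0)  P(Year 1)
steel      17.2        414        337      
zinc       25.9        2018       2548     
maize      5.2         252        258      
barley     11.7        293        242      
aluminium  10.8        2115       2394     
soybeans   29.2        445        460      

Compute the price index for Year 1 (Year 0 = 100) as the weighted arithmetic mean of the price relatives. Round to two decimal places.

104.10

steel: 17.2 × (337/414) = 17.2 × 0.814010 = 14.0010
zinc: 25.9 × (2548/2018) = 25.9 × 1.262636 = 32.7023
maize: 5.2 × (258/252) = 5.2 × 1.023810 = 5.3238
barley: 11.7 × (242/293) = 11.7 × 0.825939 = 9.6635
aluminium: 10.8 × (2394/2115) = 10.8 × 1.131915 = 12.2247
soybeans: 29.2 × (460/445) = 29.2 × 1.033708 = 30.1843
Index = Σ wᵢ·(p₁ᵢ/p₀ᵢ) = 14.0010 + 32.7023 + 5.3238 + 9.6635 + 12.2247 + 30.1843 = 104.0995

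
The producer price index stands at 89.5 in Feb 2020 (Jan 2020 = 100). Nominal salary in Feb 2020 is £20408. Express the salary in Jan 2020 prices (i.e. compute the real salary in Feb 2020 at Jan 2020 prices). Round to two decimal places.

22802.23

Real = Nominal ÷ (Index/100) = 20408 ÷ (89.5/100)
     = 20408 ÷ 0.895 = 22802.2346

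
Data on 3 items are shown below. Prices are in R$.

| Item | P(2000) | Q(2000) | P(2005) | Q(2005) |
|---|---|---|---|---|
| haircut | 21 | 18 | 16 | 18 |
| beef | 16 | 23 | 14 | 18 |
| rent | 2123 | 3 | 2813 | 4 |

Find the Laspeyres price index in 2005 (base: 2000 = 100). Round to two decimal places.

127.18

Laspeyres price index uses base-period quantities as weights.
ΣP(2005)·Q(2000) = 16×18 + 14×23 + 2813×3 = 288 + 322 + 8439 = 9049
ΣP(2000)·Q(2000) = 21×18 + 16×23 + 2123×3 = 378 + 368 + 6369 = 7115
Index = 9049 / 7115 × 100 = 127.1820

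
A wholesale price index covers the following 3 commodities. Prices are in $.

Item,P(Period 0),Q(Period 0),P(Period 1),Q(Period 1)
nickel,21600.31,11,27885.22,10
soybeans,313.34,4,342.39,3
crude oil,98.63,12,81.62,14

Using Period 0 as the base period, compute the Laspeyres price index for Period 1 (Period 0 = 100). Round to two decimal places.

Laspeyres price index uses base-period quantities as weights.
ΣP(Period 1)·Q(Period 0) = 27885.22×11 + 342.39×4 + 81.62×12 = 306737.42 + 1369.56 + 979.44 = 309086.42
ΣP(Period 0)·Q(Period 0) = 21600.31×11 + 313.34×4 + 98.63×12 = 237603.41 + 1253.36 + 1183.56 = 240040.33
Index = 309086.42 / 240040.33 × 100 = 128.7644

128.76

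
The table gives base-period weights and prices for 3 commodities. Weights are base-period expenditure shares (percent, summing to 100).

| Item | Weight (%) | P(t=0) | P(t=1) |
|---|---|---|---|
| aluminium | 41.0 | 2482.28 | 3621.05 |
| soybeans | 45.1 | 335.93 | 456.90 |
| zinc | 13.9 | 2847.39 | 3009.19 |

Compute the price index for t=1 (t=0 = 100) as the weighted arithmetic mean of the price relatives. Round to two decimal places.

135.84

aluminium: 41.0 × (3621.05/2482.28) = 41.0 × 1.458760 = 59.8091
soybeans: 45.1 × (456.90/335.93) = 45.1 × 1.360105 = 61.3407
zinc: 13.9 × (3009.19/2847.39) = 13.9 × 1.056824 = 14.6899
Index = Σ wᵢ·(p₁ᵢ/p₀ᵢ) = 59.8091 + 61.3407 + 14.6899 = 135.8397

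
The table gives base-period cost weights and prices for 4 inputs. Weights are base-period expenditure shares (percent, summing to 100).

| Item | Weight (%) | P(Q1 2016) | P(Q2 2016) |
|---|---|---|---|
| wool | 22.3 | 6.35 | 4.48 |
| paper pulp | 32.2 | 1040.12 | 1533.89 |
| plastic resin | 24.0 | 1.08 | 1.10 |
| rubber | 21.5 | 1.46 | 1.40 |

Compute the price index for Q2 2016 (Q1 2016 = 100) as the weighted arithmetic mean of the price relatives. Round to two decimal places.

108.28

wool: 22.3 × (4.48/6.35) = 22.3 × 0.705512 = 15.7329
paper pulp: 32.2 × (1533.89/1040.12) = 32.2 × 1.474724 = 47.4861
plastic resin: 24.0 × (1.10/1.08) = 24.0 × 1.018519 = 24.4444
rubber: 21.5 × (1.40/1.46) = 21.5 × 0.958904 = 20.6164
Index = Σ wᵢ·(p₁ᵢ/p₀ᵢ) = 15.7329 + 47.4861 + 24.4444 + 20.6164 = 108.2799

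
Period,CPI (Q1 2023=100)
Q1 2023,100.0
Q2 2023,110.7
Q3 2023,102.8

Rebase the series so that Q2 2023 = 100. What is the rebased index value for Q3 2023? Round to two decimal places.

Rebased(Q3 2023) = 102.8 / 110.7 × 100 = 92.8636

92.86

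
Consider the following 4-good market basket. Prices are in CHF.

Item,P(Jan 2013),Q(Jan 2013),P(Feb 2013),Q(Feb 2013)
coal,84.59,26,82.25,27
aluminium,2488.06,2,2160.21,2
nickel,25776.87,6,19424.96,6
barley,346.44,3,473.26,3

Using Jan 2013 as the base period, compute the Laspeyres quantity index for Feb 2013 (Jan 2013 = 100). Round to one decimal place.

100.1

Laspeyres quantity index uses base-period prices as weights.
ΣP(Jan 2013)·Q(Feb 2013) = 84.59×27 + 2488.06×2 + 25776.87×6 + 346.44×3 = 2283.93 + 4976.12 + 154661.22 + 1039.32 = 162960.59
ΣP(Jan 2013)·Q(Jan 2013) = 84.59×26 + 2488.06×2 + 25776.87×6 + 346.44×3 = 2199.34 + 4976.12 + 154661.22 + 1039.32 = 162876
Index = 162960.59 / 162876 × 100 = 100.0519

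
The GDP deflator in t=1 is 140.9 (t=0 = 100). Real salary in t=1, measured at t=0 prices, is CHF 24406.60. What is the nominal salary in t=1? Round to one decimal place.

Nominal = Real × (Index/100) = 24406.60 × (140.9/100)
        = 24406.60 × 1.409 = 34388.8994

34388.9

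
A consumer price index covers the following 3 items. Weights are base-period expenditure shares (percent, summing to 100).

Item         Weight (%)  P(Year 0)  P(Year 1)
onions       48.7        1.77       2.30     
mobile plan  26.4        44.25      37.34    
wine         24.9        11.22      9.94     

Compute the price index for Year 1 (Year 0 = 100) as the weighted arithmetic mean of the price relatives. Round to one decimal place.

onions: 48.7 × (2.30/1.77) = 48.7 × 1.299435 = 63.2825
mobile plan: 26.4 × (37.34/44.25) = 26.4 × 0.843842 = 22.2774
wine: 24.9 × (9.94/11.22) = 24.9 × 0.885918 = 22.0594
Index = Σ wᵢ·(p₁ᵢ/p₀ᵢ) = 63.2825 + 22.2774 + 22.0594 = 107.6193

107.6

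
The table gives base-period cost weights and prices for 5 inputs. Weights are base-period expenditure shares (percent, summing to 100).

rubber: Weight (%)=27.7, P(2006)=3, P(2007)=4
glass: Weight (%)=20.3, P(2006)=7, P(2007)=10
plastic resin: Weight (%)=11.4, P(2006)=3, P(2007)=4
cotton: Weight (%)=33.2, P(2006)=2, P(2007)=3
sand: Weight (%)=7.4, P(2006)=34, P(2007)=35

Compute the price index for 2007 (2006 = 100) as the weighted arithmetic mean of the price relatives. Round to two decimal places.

138.55

rubber: 27.7 × (4/3) = 27.7 × 1.333333 = 36.9333
glass: 20.3 × (10/7) = 20.3 × 1.428571 = 29.0000
plastic resin: 11.4 × (4/3) = 11.4 × 1.333333 = 15.2000
cotton: 33.2 × (3/2) = 33.2 × 1.500000 = 49.8000
sand: 7.4 × (35/34) = 7.4 × 1.029412 = 7.6176
Index = Σ wᵢ·(p₁ᵢ/p₀ᵢ) = 36.9333 + 29.0000 + 15.2000 + 49.8000 + 7.6176 = 138.5510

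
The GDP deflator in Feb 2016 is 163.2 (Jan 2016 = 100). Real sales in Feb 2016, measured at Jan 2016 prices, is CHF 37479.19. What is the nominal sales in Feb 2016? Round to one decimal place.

Nominal = Real × (Index/100) = 37479.19 × (163.2/100)
        = 37479.19 × 1.632 = 61166.0381

61166.0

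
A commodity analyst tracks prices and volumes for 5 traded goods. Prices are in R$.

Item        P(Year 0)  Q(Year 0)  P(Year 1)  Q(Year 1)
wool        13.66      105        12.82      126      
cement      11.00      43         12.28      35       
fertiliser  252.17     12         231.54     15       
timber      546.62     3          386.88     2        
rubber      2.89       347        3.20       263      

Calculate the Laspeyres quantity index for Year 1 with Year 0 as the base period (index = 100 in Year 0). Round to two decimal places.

102.19

Laspeyres quantity index uses base-period prices as weights.
ΣP(Year 0)·Q(Year 1) = 13.66×126 + 11.00×35 + 252.17×15 + 546.62×2 + 2.89×263 = 1721.16 + 385 + 3782.55 + 1093.24 + 760.07 = 7742.02
ΣP(Year 0)·Q(Year 0) = 13.66×105 + 11.00×43 + 252.17×12 + 546.62×3 + 2.89×347 = 1434.3 + 473 + 3026.04 + 1639.86 + 1002.83 = 7576.03
Index = 7742.02 / 7576.03 × 100 = 102.1910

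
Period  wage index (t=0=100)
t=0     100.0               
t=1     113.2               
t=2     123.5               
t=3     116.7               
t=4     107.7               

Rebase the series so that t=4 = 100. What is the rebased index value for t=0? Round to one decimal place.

Rebased(t=0) = 100.0 / 107.7 × 100 = 92.8505

92.9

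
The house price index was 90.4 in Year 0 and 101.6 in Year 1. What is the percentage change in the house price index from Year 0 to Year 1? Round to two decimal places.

Change = (101.6 − 90.4) / 90.4 × 100
       = 11.2 / 90.4 × 100 = 12.3894%

12.39%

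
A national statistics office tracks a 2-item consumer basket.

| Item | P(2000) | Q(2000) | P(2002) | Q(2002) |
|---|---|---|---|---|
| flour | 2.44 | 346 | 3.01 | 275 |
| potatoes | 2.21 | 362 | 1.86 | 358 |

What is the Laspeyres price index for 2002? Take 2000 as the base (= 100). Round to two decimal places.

Laspeyres price index uses base-period quantities as weights.
ΣP(2002)·Q(2000) = 3.01×346 + 1.86×362 = 1041.46 + 673.32 = 1714.78
ΣP(2000)·Q(2000) = 2.44×346 + 2.21×362 = 844.24 + 800.02 = 1644.26
Index = 1714.78 / 1644.26 × 100 = 104.2889

104.29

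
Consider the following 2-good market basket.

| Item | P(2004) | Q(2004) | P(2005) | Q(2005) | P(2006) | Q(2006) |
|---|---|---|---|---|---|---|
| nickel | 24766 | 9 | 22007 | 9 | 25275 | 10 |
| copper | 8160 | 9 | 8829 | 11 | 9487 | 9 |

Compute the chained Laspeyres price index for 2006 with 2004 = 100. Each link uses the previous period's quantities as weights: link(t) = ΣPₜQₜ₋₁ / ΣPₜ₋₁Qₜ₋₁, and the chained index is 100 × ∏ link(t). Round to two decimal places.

105.28

Link 2004→2005:
ΣP(2005)Q(2004) = 22007×9 + 8829×9 = 198063 + 79461 = 277524
ΣP(2004)Q(2004) = 24766×9 + 8160×9 = 222894 + 73440 = 296334
link = 277524/296334 = 0.936524
Link 2005→2006:
ΣP(2006)Q(2005) = 25275×9 + 9487×11 = 227475 + 104357 = 331832
ΣP(2005)Q(2005) = 22007×9 + 8829×11 = 198063 + 97119 = 295182
link = 331832/295182 = 1.124161
Chained index = 100 × 0.936524 × 1.124161 = 105.2804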